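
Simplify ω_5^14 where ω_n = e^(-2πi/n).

Since ω_5^5 = 1, powers reduce modulo 5.
14 mod 5 = 4
So ω_5^14 = ω_5^4 = e^(-2πi·4/5)

ω_5^14 = ω_5^4 = 0.3090+0.9511i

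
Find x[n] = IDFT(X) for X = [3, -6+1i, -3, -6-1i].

x[n] = (1/4) Σ(k=0 to 3) X[k] · e^(2πikn/4)

Computing each x[n]:
x[0] = -3
x[1] = 1
x[2] = 3
x[3] = 2

x = [-3, 1, 3, 2]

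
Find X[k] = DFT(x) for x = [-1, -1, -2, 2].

X[k] = Σ(n=0 to 3) x[n] · ω_4^(nk)
where ω_4 = e^(-2πi/4)

Computing each X[k]:
X[0] = -2
X[1] = 1+3i
X[2] = -4
X[3] = 1-3i

X = [-2, 1+3i, -4, 1-3i]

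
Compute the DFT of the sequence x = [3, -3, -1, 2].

X[k] = Σ(n=0 to 3) x[n] · ω_4^(nk)
where ω_4 = e^(-2πi/4)

Computing each X[k]:
X[0] = 1
X[1] = 4+5i
X[2] = 3
X[3] = 4-5i

X = [1, 4+5i, 3, 4-5i]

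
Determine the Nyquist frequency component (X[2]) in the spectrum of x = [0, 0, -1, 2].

X[2] = Σ(n=0 to 3) x[n] · ω_4^(2n) where ω_4 = e^(-2πi/4)
= (0)·ω_4^0 + (0)·ω_4^2 + (-1)·ω_4^4 + (2)·ω_4^6

X[2] = -3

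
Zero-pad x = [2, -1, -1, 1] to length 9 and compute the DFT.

Original 4-point DFT: [1, 3+2i, 1, 3-2i]
Zero-padded 9-point DFT provides frequency interpolation.

DFT_9([x, 0, ...]) = [1, 0.5603+0.7616i, 2.2660+2.1929i, 4, 1.6736-1.1668i, 1.6736+1.1668i, 4, 2.2660-2.1929i, 0.5603-0.7616i]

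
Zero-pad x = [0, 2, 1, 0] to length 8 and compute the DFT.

Original 4-point DFT: [3, -1-2i, -1, -1+2i]
Zero-padded 8-point DFT provides frequency interpolation.

DFT_8([x, 0, ...]) = [3, 1.4142-2.4142i, -1-2i, -1.4142-0.4142i, -1, -1.4142+0.4142i, -1+2i, 1.4142+2.4142i]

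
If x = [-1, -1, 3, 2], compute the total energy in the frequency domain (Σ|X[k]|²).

Parseval: Σ|x[n]|² = (1/N)Σ|X[k]|², so Σ|X[k]|² = N·Σ|x[n]|² = 4·15.0000

Σ|X[k]|² = N·Σ|x[n]|² = 4·15.0000 = 60.0000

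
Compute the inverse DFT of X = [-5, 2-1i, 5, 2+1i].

x[n] = (1/4) Σ(k=0 to 3) X[k] · e^(2πikn/4)

Computing each x[n]:
x[0] = 1
x[1] = -2
x[2] = -1
x[3] = -3

x = [1, -2, -1, -3]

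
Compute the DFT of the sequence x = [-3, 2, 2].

X[k] = Σ(n=0 to 2) x[n] · ω_3^(nk)
where ω_3 = e^(-2πi/3)

Computing each X[k]:
X[0] = 1
X[1] = -5
X[2] = -5

X = [1, -5, -5]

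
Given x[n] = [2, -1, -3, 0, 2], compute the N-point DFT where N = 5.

X[k] = Σ(n=0 to 4) x[n] · ω_5^(nk)
where ω_5 = e^(-2πi/5)

Computing each X[k]:
X[0] = 0
X[1] = 4.7361+4.6165i
X[2] = 0.2639-1.0898i
X[3] = 0.2639+1.0898i
X[4] = 4.7361-4.6165i

X = [0, 4.7361+4.6165i, 0.2639-1.0898i, 0.2639+1.0898i, 4.7361-4.6165i]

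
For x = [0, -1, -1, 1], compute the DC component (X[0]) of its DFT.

X[0] = Σ(n=0 to 3) x[n] · ω_4^0 = Σ x[n]
= (0) + (-1) + (-1) + (1)

X[0] = -1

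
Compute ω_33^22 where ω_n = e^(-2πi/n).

ω_33^22 = e^(-2πi·22/33)
= cos(-2π·22/33) + i·sin(-2π·22/33)
= cos(-44π/33) + i·sin(-44π/33)

ω_33^22 = cos(-44π/33) + i·sin(-44π/33) = -0.5000+0.8660i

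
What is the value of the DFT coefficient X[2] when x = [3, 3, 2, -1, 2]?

X[2] = Σ(n=0 to 4) x[n] · ω_5^(2n) where ω_5 = e^(-2πi/5)
= (3)·ω_5^0 + (3)·ω_5^2 + (2)·ω_5^4 + (-1)·ω_5^6 + (2)·ω_5^8

X[2] = -0.7361+2.2654i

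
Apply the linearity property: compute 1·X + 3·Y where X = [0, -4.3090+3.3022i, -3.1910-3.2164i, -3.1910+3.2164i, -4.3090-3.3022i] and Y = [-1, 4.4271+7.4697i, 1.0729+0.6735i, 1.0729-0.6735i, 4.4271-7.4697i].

By linearity: DFT(1x + 3y) = 1·DFT(x) + 3·DFT(y)
= 1·[0, -4.3090+3.3022i, -3.1910-3.2164i, -3.1910+3.2164i, -4.3090-3.3022i] + 3·[-1, 4.4271+7.4697i, 1.0729+0.6735i, 1.0729-0.6735i, 4.4271-7.4697i]

Computing element-wise:
Z[0] = 1·(0) + 3·(-1) = -3
Z[1] = 1·(-4.3090+3.3022i) + 3·(4.4271+7.4697i) = 8.9723+25.7113i
Z[2] = 1·(-3.1910-3.2164i) + 3·(1.0729+0.6735i) = 0.0277-1.1959i
Z[3] = 1·(-3.1910+3.2164i) + 3·(1.0729-0.6735i) = 0.0277+1.1959i
Z[4] = 1·(-4.3090-3.3022i) + 3·(4.4271-7.4697i) = 8.9723-25.7113i

DFT(1x + 3y) = 1·X + 3·Y = [-3, 8.9723+25.7113i, 0.0277-1.1959i, 0.0277+1.1959i, 8.9723-25.7113i]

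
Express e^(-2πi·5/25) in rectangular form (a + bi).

ω_25^5 = e^(-2πi·5/25)
= cos(-2π·5/25) + i·sin(-2π·5/25)
= cos(-10π/25) + i·sin(-10π/25)

ω_25^5 = cos(-10π/25) + i·sin(-10π/25) = 0.3090-0.9511i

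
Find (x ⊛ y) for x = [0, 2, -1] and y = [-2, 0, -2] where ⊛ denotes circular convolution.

(x ⊛ y)[n] = Σ(m=0 to 2) x[m] · y[(n-m) mod 3]

Computing each output sample:
(x ⊛ y)[0] = -4
(x ⊛ y)[1] = -2
(x ⊛ y)[2] = 2

x ⊛ y = [-4, -2, 2]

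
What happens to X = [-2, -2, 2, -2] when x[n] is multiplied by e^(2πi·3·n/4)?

Modulation property: DFT(ω_4^(-3n)·x[n]) = X[(k-3) mod 4], so circularly shift X by 3 positions.

X[k-3] = [-2, 2, -2, -2]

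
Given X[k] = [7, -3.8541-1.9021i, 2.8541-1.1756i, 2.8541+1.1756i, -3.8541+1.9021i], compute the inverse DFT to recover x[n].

x[n] = (1/5) Σ(k=0 to 4) X[k] · e^(2πikn/5)

Computing each x[n]:
x[0] = 1
x[1] = 1
x[2] = 3
x[3] = 3
x[4] = -1

x = [1, 1, 3, 3, -1]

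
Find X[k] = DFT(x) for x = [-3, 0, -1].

X[k] = Σ(n=0 to 2) x[n] · ω_3^(nk)
where ω_3 = e^(-2πi/3)

Computing each X[k]:
X[0] = -4
X[1] = -2.5000-0.8660i
X[2] = -2.5000+0.8660i

X = [-4, -2.5000-0.8660i, -2.5000+0.8660i]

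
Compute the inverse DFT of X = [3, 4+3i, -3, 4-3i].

x[n] = (1/4) Σ(k=0 to 3) X[k] · e^(2πikn/4)

Computing each x[n]:
x[0] = 2
x[1] = 0
x[2] = -2
x[3] = 3

x = [2, 0, -2, 3]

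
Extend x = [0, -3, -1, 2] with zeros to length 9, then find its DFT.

Original 4-point DFT: [-2, 1+5i, 0, 1-5i]
Zero-padded 9-point DFT provides frequency interpolation.

DFT_9([x, 0, ...]) = [-2, -3.4718+1.1811i, -0.5813+5.0285i, 4.0000+1.7321i, 1.0530-1.3488i, 1.0530+1.3488i, 4.0000-1.7321i, -0.5813-5.0285i, -3.4718-1.1811i]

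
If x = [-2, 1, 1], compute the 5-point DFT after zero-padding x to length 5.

Original 3-point DFT: [0, -3, -3]
Zero-padded 5-point DFT provides frequency interpolation.

DFT_5([x, 0, ...]) = [0, -2.5000-1.5388i, -2.5000+0.3633i, -2.5000-0.3633i, -2.5000+1.5388i]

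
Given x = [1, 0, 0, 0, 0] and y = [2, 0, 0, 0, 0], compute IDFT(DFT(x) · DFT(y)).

(x ⊛ y)[n] = Σ(m=0 to 4) x[m] · y[(n-m) mod 5]

Computing each output sample:
(x ⊛ y)[0] = 2
(x ⊛ y)[1] = 0
(x ⊛ y)[2] = 0
(x ⊛ y)[3] = 0
(x ⊛ y)[4] = 0

x ⊛ y = [2, 0, 0, 0, 0]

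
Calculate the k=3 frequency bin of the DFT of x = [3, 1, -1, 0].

X[3] = Σ(n=0 to 3) x[n] · ω_4^(3n) where ω_4 = e^(-2πi/4)
= (3)·ω_4^0 + (1)·ω_4^3 + (-1)·ω_4^6 + (0)·ω_4^9

X[3] = 4+1i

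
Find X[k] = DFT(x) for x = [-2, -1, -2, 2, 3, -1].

X[k] = Σ(n=0 to 5) x[n] · ω_6^(nk)
where ω_6 = e^(-2πi/6)

Computing each X[k]:
X[0] = -1
X[1] = -5.5000+4.3301i
X[2] = 0.5000-4.3301i
X[3] = -1
X[4] = 0.5000+4.3301i
X[5] = -5.5000-4.3301i

X = [-1, -5.5000+4.3301i, 0.5000-4.3301i, -1, 0.5000+4.3301i, -5.5000-4.3301i]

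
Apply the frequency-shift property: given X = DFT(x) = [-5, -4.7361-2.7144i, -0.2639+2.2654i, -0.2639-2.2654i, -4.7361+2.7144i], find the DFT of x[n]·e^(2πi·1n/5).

Modulation property: DFT(ω_5^(-1n)·x[n]) = X[(k-1) mod 5], so circularly shift X by 1 positions.

X[k-1] = [-4.7361+2.7144i, -5, -4.7361-2.7144i, -0.2639+2.2654i, -0.2639-2.2654i]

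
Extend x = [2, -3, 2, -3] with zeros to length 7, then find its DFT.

Original 4-point DFT: [-2, 0, 10, 0]
Zero-padded 7-point DFT provides frequency interpolation.

DFT_7([x, 0, ...]) = [-2, 2.3874+1.6973i, -1.0048+1.4471i, 6.6174+5.7901i, 6.6174-5.7901i, -1.0048-1.4471i, 2.3874-1.6973i]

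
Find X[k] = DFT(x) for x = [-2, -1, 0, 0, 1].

X[k] = Σ(n=0 to 4) x[n] · ω_5^(nk)
where ω_5 = e^(-2πi/5)

Computing each X[k]:
X[0] = -2
X[1] = -2.0000+1.9021i
X[2] = -2.0000+1.1756i
X[3] = -2.0000-1.1756i
X[4] = -2.0000-1.9021i

X = [-2, -2.0000+1.9021i, -2.0000+1.1756i, -2.0000-1.1756i, -2.0000-1.9021i]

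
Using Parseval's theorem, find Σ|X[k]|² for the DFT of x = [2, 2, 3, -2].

Parseval: Σ|x[n]|² = (1/N)Σ|X[k]|², so Σ|X[k]|² = N·Σ|x[n]|² = 4·21.0000

Σ|X[k]|² = N·Σ|x[n]|² = 4·21.0000 = 84.0000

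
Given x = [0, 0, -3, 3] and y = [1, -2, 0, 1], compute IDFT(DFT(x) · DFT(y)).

(x ⊛ y)[n] = Σ(m=0 to 3) x[m] · y[(n-m) mod 4]

Computing each output sample:
(x ⊛ y)[0] = -6
(x ⊛ y)[1] = -3
(x ⊛ y)[2] = 0
(x ⊛ y)[3] = 9

x ⊛ y = [-6, -3, 0, 9]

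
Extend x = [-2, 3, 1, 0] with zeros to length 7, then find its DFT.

Original 4-point DFT: [2, -3-3i, -4, -3+3i]
Zero-padded 7-point DFT provides frequency interpolation.

DFT_7([x, 0, ...]) = [2, -0.3521-3.3204i, -3.5685-2.4909i, -4.0794-0.5198i, -4.0794+0.5198i, -3.5685+2.4909i, -0.3521+3.3204i]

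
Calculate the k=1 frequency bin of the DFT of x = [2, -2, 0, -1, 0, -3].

X[1] = Σ(n=0 to 5) x[n] · ω_6^(1n) where ω_6 = e^(-2πi/6)
= (2)·ω_6^0 + (-2)·ω_6^1 + (0)·ω_6^2 + (-1)·ω_6^3 + (0)·ω_6^4 + (-3)·ω_6^5

X[1] = 0.5000-0.8660i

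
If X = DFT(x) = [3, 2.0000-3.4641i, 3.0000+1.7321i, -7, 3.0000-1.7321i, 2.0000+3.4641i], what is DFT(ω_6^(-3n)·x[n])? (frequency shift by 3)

Modulation property: DFT(ω_6^(-3n)·x[n]) = X[(k-3) mod 6], so circularly shift X by 3 positions.

X[k-3] = [-7, 3.0000-1.7321i, 2.0000+3.4641i, 3, 2.0000-3.4641i, 3.0000+1.7321i]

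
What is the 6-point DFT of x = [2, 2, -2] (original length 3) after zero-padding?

Original 3-point DFT: [2, 2.0000-3.4641i, 2.0000+3.4641i]
Zero-padded 6-point DFT provides frequency interpolation.

DFT_6([x, 0, ...]) = [2, 4, 2.0000-3.4641i, -2, 2.0000+3.4641i, 4]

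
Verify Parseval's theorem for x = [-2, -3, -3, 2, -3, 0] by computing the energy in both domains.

Time domain:
Σ|x[n]|² = |-2|² + |-3|² + |-3|² + |2|² + |-3|² + |0|² = 35.0000

Frequency domain:
(1/6)Σ|X[k]|² = (1/6)(|-9|² + |-2.5000+2.5981i|² + |4.5000+2.5981i|² + |-7|² + |4.5000-2.5981i|² + |-2.5000-2.5981i|²) = (1/6)·210.0000 = 35.0000

Both sides agree, confirming Parseval's theorem.

Σ|x[n]|² = (1/N)Σ|X[k]|² = 35.0000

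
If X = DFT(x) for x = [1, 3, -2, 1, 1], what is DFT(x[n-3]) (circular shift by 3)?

Time shift by 3: X_shifted[k] = ω_5^(3k) · X[k]
Shifted x = [-2, 1, 1, 1, 3]

DFT(x[n-3]) = [4, -2.3820+1.9021i, -4.6180+1.1756i, -4.6180-1.1756i, -2.3820-1.9021i]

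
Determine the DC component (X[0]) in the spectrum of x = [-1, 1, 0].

X[0] = Σ(n=0 to 2) x[n] · ω_3^0 = Σ x[n]
= (-1) + (1) + (0)

X[0] = 0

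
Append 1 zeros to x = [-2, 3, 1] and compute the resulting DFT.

Original 3-point DFT: [2, -4.0000-1.7321i, -4.0000+1.7321i]
Zero-padded 4-point DFT provides frequency interpolation.

DFT_4([x, 0, ...]) = [2, -3-3i, -4, -3+3i]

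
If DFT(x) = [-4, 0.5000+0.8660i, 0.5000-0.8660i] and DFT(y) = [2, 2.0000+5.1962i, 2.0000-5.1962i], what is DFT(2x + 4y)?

By linearity: DFT(2x + 4y) = 2·DFT(x) + 4·DFT(y)
= 2·[-4, 0.5000+0.8660i, 0.5000-0.8660i] + 4·[2, 2.0000+5.1962i, 2.0000-5.1962i]

Computing element-wise:
Z[0] = 2·(-4) + 4·(2) = 0
Z[1] = 2·(0.5000+0.8660i) + 4·(2.0000+5.1962i) = 9.0000+22.5168i
Z[2] = 2·(0.5000-0.8660i) + 4·(2.0000-5.1962i) = 9.0000-22.5168i

DFT(2x + 4y) = 2·X + 4·Y = [0, 9.0000+22.5168i, 9.0000-22.5168i]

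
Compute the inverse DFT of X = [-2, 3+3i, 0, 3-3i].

x[n] = (1/4) Σ(k=0 to 3) X[k] · e^(2πikn/4)

Computing each x[n]:
x[0] = 1
x[1] = -2
x[2] = -2
x[3] = 1

x = [1, -2, -2, 1]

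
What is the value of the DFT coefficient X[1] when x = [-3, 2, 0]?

X[1] = Σ(n=0 to 2) x[n] · ω_3^(1n) where ω_3 = e^(-2πi/3)
= (-3)·ω_3^0 + (2)·ω_3^1 + (0)·ω_3^2

X[1] = -4.0000-1.7321i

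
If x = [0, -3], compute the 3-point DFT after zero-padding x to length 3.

Original 2-point DFT: [-3, 3]
Zero-padded 3-point DFT provides frequency interpolation.

DFT_3([x, 0, ...]) = [-3, 1.5000+2.5981i, 1.5000-2.5981i]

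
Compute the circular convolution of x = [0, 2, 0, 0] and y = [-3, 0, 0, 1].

(x ⊛ y)[n] = Σ(m=0 to 3) x[m] · y[(n-m) mod 4]

Computing each output sample:
(x ⊛ y)[0] = 2
(x ⊛ y)[1] = -6
(x ⊛ y)[2] = 0
(x ⊛ y)[3] = 0

x ⊛ y = [2, -6, 0, 0]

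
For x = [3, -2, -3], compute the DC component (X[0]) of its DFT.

X[0] = Σ(n=0 to 2) x[n] · ω_3^0 = Σ x[n]
= (3) + (-2) + (-3)

X[0] = -2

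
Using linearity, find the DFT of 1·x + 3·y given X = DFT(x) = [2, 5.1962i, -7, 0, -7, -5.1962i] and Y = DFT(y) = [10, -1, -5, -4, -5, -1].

By linearity: DFT(1x + 3y) = 1·DFT(x) + 3·DFT(y)
= 1·[2, 5.1962i, -7, 0, -7, -5.1962i] + 3·[10, -1, -5, -4, -5, -1]

Computing element-wise:
Z[0] = 1·(2) + 3·(10) = 32
Z[1] = 1·(5.1962i) + 3·(-1) = -3.0000+5.1962i
Z[2] = 1·(-7) + 3·(-5) = -22
Z[3] = 1·(0) + 3·(-4) = -12
Z[4] = 1·(-7) + 3·(-5) = -22
Z[5] = 1·(-5.1962i) + 3·(-1) = -3.0000-5.1962i

DFT(1x + 3y) = 1·X + 3·Y = [32, -3.0000+5.1962i, -22, -12, -22, -3.0000-5.1962i]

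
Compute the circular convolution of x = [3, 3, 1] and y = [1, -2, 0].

(x ⊛ y)[n] = Σ(m=0 to 2) x[m] · y[(n-m) mod 3]

Computing each output sample:
(x ⊛ y)[0] = 1
(x ⊛ y)[1] = -3
(x ⊛ y)[2] = -5

x ⊛ y = [1, -3, -5]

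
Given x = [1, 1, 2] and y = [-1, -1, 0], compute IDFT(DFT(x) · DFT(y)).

(x ⊛ y)[n] = Σ(m=0 to 2) x[m] · y[(n-m) mod 3]

Computing each output sample:
(x ⊛ y)[0] = -3
(x ⊛ y)[1] = -2
(x ⊛ y)[2] = -3

x ⊛ y = [-3, -2, -3]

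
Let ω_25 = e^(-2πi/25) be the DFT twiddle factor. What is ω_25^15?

ω_25^15 = e^(-2πi·15/25)
= cos(-2π·15/25) + i·sin(-2π·15/25)
= cos(-30π/25) + i·sin(-30π/25)

ω_25^15 = cos(-30π/25) + i·sin(-30π/25) = -0.8090+0.5878i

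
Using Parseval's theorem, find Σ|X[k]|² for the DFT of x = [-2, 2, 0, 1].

Parseval: Σ|x[n]|² = (1/N)Σ|X[k]|², so Σ|X[k]|² = N·Σ|x[n]|² = 4·9.0000

Σ|X[k]|² = N·Σ|x[n]|² = 4·9.0000 = 36.0000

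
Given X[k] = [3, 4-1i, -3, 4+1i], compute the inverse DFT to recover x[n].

x[n] = (1/4) Σ(k=0 to 3) X[k] · e^(2πikn/4)

Computing each x[n]:
x[0] = 2
x[1] = 2
x[2] = -2
x[3] = 1

x = [2, 2, -2, 1]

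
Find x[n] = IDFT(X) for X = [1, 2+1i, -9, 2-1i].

x[n] = (1/4) Σ(k=0 to 3) X[k] · e^(2πikn/4)

Computing each x[n]:
x[0] = -1
x[1] = 2
x[2] = -3
x[3] = 3

x = [-1, 2, -3, 3]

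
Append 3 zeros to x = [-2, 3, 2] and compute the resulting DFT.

Original 3-point DFT: [3, -4.5000-0.8660i, -4.5000+0.8660i]
Zero-padded 6-point DFT provides frequency interpolation.

DFT_6([x, 0, ...]) = [3, -1.5000-4.3301i, -4.5000-0.8660i, -3, -4.5000+0.8660i, -1.5000+4.3301i]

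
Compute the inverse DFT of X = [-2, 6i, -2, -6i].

x[n] = (1/4) Σ(k=0 to 3) X[k] · e^(2πikn/4)

Computing each x[n]:
x[0] = -1
x[1] = -3
x[2] = -1
x[3] = 3

x = [-1, -3, -1, 3]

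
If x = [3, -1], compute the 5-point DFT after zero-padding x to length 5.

Original 2-point DFT: [2, 4]
Zero-padded 5-point DFT provides frequency interpolation.

DFT_5([x, 0, ...]) = [2, 2.6910+0.9511i, 3.8090+0.5878i, 3.8090-0.5878i, 2.6910-0.9511i]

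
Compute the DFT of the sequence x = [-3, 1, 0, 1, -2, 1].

X[k] = Σ(n=0 to 5) x[n] · ω_6^(nk)
where ω_6 = e^(-2πi/6)

Computing each X[k]:
X[0] = -2
X[1] = -2.0000-1.7321i
X[2] = -2.0000+1.7321i
X[3] = -8
X[4] = -2.0000-1.7321i
X[5] = -2.0000+1.7321i

X = [-2, -2.0000-1.7321i, -2.0000+1.7321i, -8, -2.0000-1.7321i, -2.0000+1.7321i]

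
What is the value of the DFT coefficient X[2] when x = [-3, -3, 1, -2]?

X[2] = Σ(n=0 to 3) x[n] · ω_4^(2n) where ω_4 = e^(-2πi/4)
= (-3)·ω_4^0 + (-3)·ω_4^2 + (1)·ω_4^4 + (-2)·ω_4^6

X[2] = 3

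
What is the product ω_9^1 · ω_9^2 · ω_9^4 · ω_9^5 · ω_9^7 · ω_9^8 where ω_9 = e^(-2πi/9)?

The primitive 9th roots of unity are ω_9^k for k coprime to 9: k ∈ {1, 2, 4, 5, 7, 8}
Their product equals the constant term of the cyclotomic polynomial Φ_9(x) up to sign.
For n ≥ 3, the product of all primitive nth roots of unity is 1. (For n=1 it is 1; for n=2 it is -1.)

1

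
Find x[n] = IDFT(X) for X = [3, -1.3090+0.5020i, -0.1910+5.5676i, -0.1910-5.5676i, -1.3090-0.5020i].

x[n] = (1/5) Σ(k=0 to 4) X[k] · e^(2πikn/5)

Computing each x[n]:
x[0] = 0
x[1] = -1
x[2] = 3
x[3] = -1
x[4] = 2

x = [0, -1, 3, -1, 2]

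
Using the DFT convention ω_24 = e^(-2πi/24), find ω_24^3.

ω_24^3 = e^(-2πi·3/24)
= cos(-2π·3/24) + i·sin(-2π·3/24)
= cos(-6π/24) + i·sin(-6π/24)

ω_24^3 = cos(-6π/24) + i·sin(-6π/24) = 0.7071-0.7071i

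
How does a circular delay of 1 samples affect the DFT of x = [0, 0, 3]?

Time shift by 1: X_shifted[k] = ω_3^(1k) · X[k]
Shifted x = [3, 0, 0]

DFT(x[n-1]) = [3, 3, 3]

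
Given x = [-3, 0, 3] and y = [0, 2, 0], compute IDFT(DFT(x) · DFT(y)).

(x ⊛ y)[n] = Σ(m=0 to 2) x[m] · y[(n-m) mod 3]

Computing each output sample:
(x ⊛ y)[0] = 6
(x ⊛ y)[1] = -6
(x ⊛ y)[2] = 0

x ⊛ y = [6, -6, 0]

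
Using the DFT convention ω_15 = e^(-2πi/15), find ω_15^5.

ω_15^5 = e^(-2πi·5/15)
= cos(-2π·5/15) + i·sin(-2π·5/15)
= cos(-10π/15) + i·sin(-10π/15)

ω_15^5 = cos(-10π/15) + i·sin(-10π/15) = -0.5000-0.8660i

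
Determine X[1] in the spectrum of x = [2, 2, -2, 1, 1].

X[1] = Σ(n=0 to 4) x[n] · ω_5^(1n) where ω_5 = e^(-2πi/5)
= (2)·ω_5^0 + (2)·ω_5^1 + (-2)·ω_5^2 + (1)·ω_5^3 + (1)·ω_5^4

X[1] = 3.7361+0.8123i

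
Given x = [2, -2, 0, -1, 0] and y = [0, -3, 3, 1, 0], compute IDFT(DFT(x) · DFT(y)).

(x ⊛ y)[n] = Σ(m=0 to 4) x[m] · y[(n-m) mod 5]

Computing each output sample:
(x ⊛ y)[0] = -3
(x ⊛ y)[1] = -7
(x ⊛ y)[2] = 12
(x ⊛ y)[3] = -4
(x ⊛ y)[4] = 1

x ⊛ y = [-3, -7, 12, -4, 1]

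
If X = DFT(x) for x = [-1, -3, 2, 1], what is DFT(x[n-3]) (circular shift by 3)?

Time shift by 3: X_shifted[k] = ω_4^(3k) · X[k]
Shifted x = [-3, 2, 1, -1]

DFT(x[n-3]) = [-1, -4-3i, -3, -4+3i]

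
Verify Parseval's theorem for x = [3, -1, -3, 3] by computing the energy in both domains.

Time domain:
Σ|x[n]|² = |3|² + |-1|² + |-3|² + |3|² = 28.0000

Frequency domain:
(1/4)Σ|X[k]|² = (1/4)(|2|² + |6+4i|² + |-2|² + |6-4i|²) = (1/4)·112.0000 = 28.0000

Both sides agree, confirming Parseval's theorem.

Σ|x[n]|² = (1/N)Σ|X[k]|² = 28.0000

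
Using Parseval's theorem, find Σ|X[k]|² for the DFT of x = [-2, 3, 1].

Parseval: Σ|x[n]|² = (1/N)Σ|X[k]|², so Σ|X[k]|² = N·Σ|x[n]|² = 3·14.0000

Σ|X[k]|² = N·Σ|x[n]|² = 3·14.0000 = 42.0000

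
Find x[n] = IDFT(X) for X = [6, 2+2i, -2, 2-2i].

x[n] = (1/4) Σ(k=0 to 3) X[k] · e^(2πikn/4)

Computing each x[n]:
x[0] = 2
x[1] = 1
x[2] = 0
x[3] = 3

x = [2, 1, 0, 3]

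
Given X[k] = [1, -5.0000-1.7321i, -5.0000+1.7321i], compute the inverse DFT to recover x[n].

x[n] = (1/3) Σ(k=0 to 2) X[k] · e^(2πikn/3)

Computing each x[n]:
x[0] = -3
x[1] = 3
x[2] = 1

x = [-3, 3, 1]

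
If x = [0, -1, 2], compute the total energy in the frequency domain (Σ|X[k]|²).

Parseval: Σ|x[n]|² = (1/N)Σ|X[k]|², so Σ|X[k]|² = N·Σ|x[n]|² = 3·5.0000

Σ|X[k]|² = N·Σ|x[n]|² = 3·5.0000 = 15.0000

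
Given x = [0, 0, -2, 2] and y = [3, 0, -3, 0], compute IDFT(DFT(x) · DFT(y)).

(x ⊛ y)[n] = Σ(m=0 to 3) x[m] · y[(n-m) mod 4]

Computing each output sample:
(x ⊛ y)[0] = 6
(x ⊛ y)[1] = -6
(x ⊛ y)[2] = -6
(x ⊛ y)[3] = 6

x ⊛ y = [6, -6, -6, 6]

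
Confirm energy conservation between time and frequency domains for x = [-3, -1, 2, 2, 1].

Time domain:
Σ|x[n]|² = |-3|² + |-1|² + |2|² + |2|² + |1|² = 19.0000

Frequency domain:
(1/5)Σ|X[k]|² = (1/5)(|1|² + |-6.2361+1.9021i|² + |-1.7639+1.1756i|² + |-1.7639-1.1756i|² + |-6.2361-1.9021i|²) = (1/5)·95.0000 = 19.0000

Both sides agree, confirming Parseval's theorem.

Σ|x[n]|² = (1/N)Σ|X[k]|² = 19.0000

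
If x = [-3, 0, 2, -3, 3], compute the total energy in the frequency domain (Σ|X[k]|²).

Parseval: Σ|x[n]|² = (1/N)Σ|X[k]|², so Σ|X[k]|² = N·Σ|x[n]|² = 5·31.0000

Σ|X[k]|² = N·Σ|x[n]|² = 5·31.0000 = 155.0000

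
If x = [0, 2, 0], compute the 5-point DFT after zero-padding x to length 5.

Original 3-point DFT: [2, -1.0000-1.7321i, -1.0000+1.7321i]
Zero-padded 5-point DFT provides frequency interpolation.

DFT_5([x, 0, ...]) = [2, 0.6180-1.9021i, -1.6180-1.1756i, -1.6180+1.1756i, 0.6180+1.9021i]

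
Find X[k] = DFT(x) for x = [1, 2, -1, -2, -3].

X[k] = Σ(n=0 to 4) x[n] · ω_5^(nk)
where ω_5 = e^(-2πi/5)

Computing each X[k]:
X[0] = -3
X[1] = 3.1180-5.3431i
X[2] = 0.8820-1.9879i
X[3] = 0.8820+1.9879i
X[4] = 3.1180+5.3431i

X = [-3, 3.1180-5.3431i, 0.8820-1.9879i, 0.8820+1.9879i, 3.1180+5.3431i]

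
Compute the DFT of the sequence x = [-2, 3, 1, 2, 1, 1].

X[k] = Σ(n=0 to 5) x[n] · ω_6^(nk)
where ω_6 = e^(-2πi/6)

Computing each X[k]:
X[0] = 6
X[1] = -3.0000-1.7321i
X[2] = -3.0000-1.7321i
X[3] = -6
X[4] = -3.0000+1.7321i
X[5] = -3.0000+1.7321i

X = [6, -3.0000-1.7321i, -3.0000-1.7321i, -6, -3.0000+1.7321i, -3.0000+1.7321i]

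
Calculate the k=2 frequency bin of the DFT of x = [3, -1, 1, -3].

X[2] = Σ(n=0 to 3) x[n] · ω_4^(2n) where ω_4 = e^(-2πi/4)
= (3)·ω_4^0 + (-1)·ω_4^2 + (1)·ω_4^4 + (-3)·ω_4^6

X[2] = 8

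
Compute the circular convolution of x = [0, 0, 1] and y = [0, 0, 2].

(x ⊛ y)[n] = Σ(m=0 to 2) x[m] · y[(n-m) mod 3]

Computing each output sample:
(x ⊛ y)[0] = 0
(x ⊛ y)[1] = 2
(x ⊛ y)[2] = 0

x ⊛ y = [0, 2, 0]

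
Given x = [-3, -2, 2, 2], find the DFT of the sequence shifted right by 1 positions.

Time shift by 1: X_shifted[k] = ω_4^(1k) · X[k]
Shifted x = [2, -3, -2, 2]

DFT(x[n-1]) = [-1, 4+5i, 1, 4-5i]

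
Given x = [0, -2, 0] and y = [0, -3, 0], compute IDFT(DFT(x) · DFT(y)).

(x ⊛ y)[n] = Σ(m=0 to 2) x[m] · y[(n-m) mod 3]

Computing each output sample:
(x ⊛ y)[0] = 0
(x ⊛ y)[1] = 0
(x ⊛ y)[2] = 6

x ⊛ y = [0, 0, 6]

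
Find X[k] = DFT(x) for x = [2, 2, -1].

X[k] = Σ(n=0 to 2) x[n] · ω_3^(nk)
where ω_3 = e^(-2πi/3)

Computing each X[k]:
X[0] = 3
X[1] = 1.5000-2.5981i
X[2] = 1.5000+2.5981i

X = [3, 1.5000-2.5981i, 1.5000+2.5981i]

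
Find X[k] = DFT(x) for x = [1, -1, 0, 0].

X[k] = Σ(n=0 to 3) x[n] · ω_4^(nk)
where ω_4 = e^(-2πi/4)

Computing each X[k]:
X[0] = 0
X[1] = 1+1i
X[2] = 2
X[3] = 1-1i

X = [0, 1+1i, 2, 1-1i]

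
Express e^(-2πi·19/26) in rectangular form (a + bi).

ω_26^19 = e^(-2πi·19/26)
= cos(-2π·19/26) + i·sin(-2π·19/26)
= cos(-38π/26) + i·sin(-38π/26)

ω_26^19 = cos(-38π/26) + i·sin(-38π/26) = -0.1205+0.9927i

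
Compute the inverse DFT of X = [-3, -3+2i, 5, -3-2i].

x[n] = (1/4) Σ(k=0 to 3) X[k] · e^(2πikn/4)

Computing each x[n]:
x[0] = -1
x[1] = -3
x[2] = 2
x[3] = -1

x = [-1, -3, 2, -1]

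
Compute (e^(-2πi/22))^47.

Since ω_22^22 = 1, powers reduce modulo 22.
47 mod 22 = 3
So ω_22^47 = ω_22^3 = e^(-2πi·3/22)

ω_22^47 = ω_22^3 = 0.6549-0.7557i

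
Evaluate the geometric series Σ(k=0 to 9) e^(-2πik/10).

Sum of all nth roots of unity equals 0 for n > 1 (geometric series with r ≠ 1).

0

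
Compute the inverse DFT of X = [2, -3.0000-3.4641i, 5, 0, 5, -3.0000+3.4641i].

x[n] = (1/6) Σ(k=0 to 5) X[k] · e^(2πikn/6)

Computing each x[n]:
x[0] = 1
x[1] = 0
x[2] = 1
x[3] = 3
x[4] = -1
x[5] = -2

x = [1, 0, 1, 3, -1, -2]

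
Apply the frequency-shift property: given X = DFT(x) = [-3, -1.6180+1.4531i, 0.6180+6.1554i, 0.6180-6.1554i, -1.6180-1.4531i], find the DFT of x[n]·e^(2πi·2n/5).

Modulation property: DFT(ω_5^(-2n)·x[n]) = X[(k-2) mod 5], so circularly shift X by 2 positions.

X[k-2] = [0.6180-6.1554i, -1.6180-1.4531i, -3, -1.6180+1.4531i, 0.6180+6.1554i]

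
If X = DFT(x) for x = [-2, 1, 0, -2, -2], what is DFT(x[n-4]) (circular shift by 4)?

Time shift by 4: X_shifted[k] = ω_5^(4k) · X[k]
Shifted x = [1, 0, -2, -2, -2]

DFT(x[n-4]) = [-5, 3.6180-1.9021i, 1.3820-1.1756i, 1.3820+1.1756i, 3.6180+1.9021i]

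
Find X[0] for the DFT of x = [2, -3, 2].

X[0] = Σ(n=0 to 2) x[n] · ω_3^0 = Σ x[n]
= (2) + (-3) + (2)

X[0] = 1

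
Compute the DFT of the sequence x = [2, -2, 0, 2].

X[k] = Σ(n=0 to 3) x[n] · ω_4^(nk)
where ω_4 = e^(-2πi/4)

Computing each X[k]:
X[0] = 2
X[1] = 2+4i
X[2] = 2
X[3] = 2-4i

X = [2, 2+4i, 2, 2-4i]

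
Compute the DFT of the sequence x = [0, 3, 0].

X[k] = Σ(n=0 to 2) x[n] · ω_3^(nk)
where ω_3 = e^(-2πi/3)

Computing each X[k]:
X[0] = 3
X[1] = -1.5000-2.5981i
X[2] = -1.5000+2.5981i

X = [3, -1.5000-2.5981i, -1.5000+2.5981i]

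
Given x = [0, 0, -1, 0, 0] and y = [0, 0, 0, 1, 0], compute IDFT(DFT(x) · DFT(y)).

(x ⊛ y)[n] = Σ(m=0 to 4) x[m] · y[(n-m) mod 5]

Computing each output sample:
(x ⊛ y)[0] = -1
(x ⊛ y)[1] = 0
(x ⊛ y)[2] = 0
(x ⊛ y)[3] = 0
(x ⊛ y)[4] = 0

x ⊛ y = [-1, 0, 0, 0, 0]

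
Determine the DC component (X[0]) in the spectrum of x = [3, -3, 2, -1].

X[0] = Σ(n=0 to 3) x[n] · ω_4^0 = Σ x[n]
= (3) + (-3) + (2) + (-1)

X[0] = 1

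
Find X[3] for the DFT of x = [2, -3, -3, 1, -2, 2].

X[3] = Σ(n=0 to 5) x[n] · ω_6^(3n) where ω_6 = e^(-2πi/6)
= (2)·ω_6^0 + (-3)·ω_6^3 + (-3)·ω_6^6 + (1)·ω_6^9 + (-2)·ω_6^12 + (2)·ω_6^15

X[3] = -3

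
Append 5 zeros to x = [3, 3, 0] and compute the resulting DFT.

Original 3-point DFT: [6, 1.5000-2.5981i, 1.5000+2.5981i]
Zero-padded 8-point DFT provides frequency interpolation.

DFT_8([x, 0, ...]) = [6, 5.1213-2.1213i, 3-3i, 0.8787-2.1213i, 0, 0.8787+2.1213i, 3+3i, 5.1213+2.1213i]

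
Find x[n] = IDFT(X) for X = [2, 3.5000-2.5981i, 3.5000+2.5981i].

x[n] = (1/3) Σ(k=0 to 2) X[k] · e^(2πikn/3)

Computing each x[n]:
x[0] = 3
x[1] = 1
x[2] = -2

x = [3, 1, -2]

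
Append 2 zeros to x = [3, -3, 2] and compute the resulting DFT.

Original 3-point DFT: [2, 3.5000+4.3301i, 3.5000-4.3301i]
Zero-padded 5-point DFT provides frequency interpolation.

DFT_5([x, 0, ...]) = [2, 0.4549+1.6776i, 6.0451+3.6655i, 6.0451-3.6655i, 0.4549-1.6776i]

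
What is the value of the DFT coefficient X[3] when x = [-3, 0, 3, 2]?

X[3] = Σ(n=0 to 3) x[n] · ω_4^(3n) where ω_4 = e^(-2πi/4)
= (-3)·ω_4^0 + (0)·ω_4^3 + (3)·ω_4^6 + (2)·ω_4^9

X[3] = -6-2i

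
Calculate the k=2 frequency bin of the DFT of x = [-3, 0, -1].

X[2] = Σ(n=0 to 2) x[n] · ω_3^(2n) where ω_3 = e^(-2πi/3)
= (-3)·ω_3^0 + (0)·ω_3^2 + (-1)·ω_3^4

X[2] = -2.5000+0.8660i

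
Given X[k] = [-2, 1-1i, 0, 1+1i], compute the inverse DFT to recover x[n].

x[n] = (1/4) Σ(k=0 to 3) X[k] · e^(2πikn/4)

Computing each x[n]:
x[0] = 0
x[1] = 0
x[2] = -1
x[3] = -1

x = [0, 0, -1, -1]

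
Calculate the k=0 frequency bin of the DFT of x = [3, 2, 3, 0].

X[0] = Σ(n=0 to 3) x[n] · ω_4^0 = Σ x[n]
= (3) + (2) + (3) + (0)

X[0] = 8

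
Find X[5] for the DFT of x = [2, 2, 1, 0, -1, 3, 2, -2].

X[5] = Σ(n=0 to 7) x[n] · ω_8^(5n) where ω_8 = e^(-2πi/8)
= (2)·ω_8^0 + (2)·ω_8^5 + (1)·ω_8^10 + (0)·ω_8^15 + (-1)·ω_8^20 + (3)·ω_8^25 + (2)·ω_8^30 + (-2)·ω_8^35

X[5] = 5.1213+1.7071i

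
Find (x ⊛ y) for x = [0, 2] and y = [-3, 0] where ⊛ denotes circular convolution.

(x ⊛ y)[n] = Σ(m=0 to 1) x[m] · y[(n-m) mod 2]

Computing each output sample:
(x ⊛ y)[0] = 0
(x ⊛ y)[1] = -6

x ⊛ y = [0, -6]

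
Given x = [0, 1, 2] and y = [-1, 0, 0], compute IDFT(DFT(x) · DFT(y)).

(x ⊛ y)[n] = Σ(m=0 to 2) x[m] · y[(n-m) mod 3]

Computing each output sample:
(x ⊛ y)[0] = 0
(x ⊛ y)[1] = -1
(x ⊛ y)[2] = -2

x ⊛ y = [0, -1, -2]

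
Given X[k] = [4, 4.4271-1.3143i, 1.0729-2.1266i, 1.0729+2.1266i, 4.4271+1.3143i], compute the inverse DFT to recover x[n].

x[n] = (1/5) Σ(k=0 to 4) X[k] · e^(2πikn/5)

Computing each x[n]:
x[0] = 3
x[1] = 2
x[2] = -1
x[3] = 0
x[4] = 0

x = [3, 2, -1, 0, 0]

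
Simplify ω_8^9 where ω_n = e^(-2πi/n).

Since ω_8^8 = 1, powers reduce modulo 8.
9 mod 8 = 1
So ω_8^9 = ω_8^1 = e^(-2πi·1/8)

ω_8^9 = ω_8^1 = 0.7071-0.7071i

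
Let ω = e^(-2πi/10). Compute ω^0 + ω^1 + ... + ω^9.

Sum of all nth roots of unity equals 0 for n > 1 (geometric series with r ≠ 1).

0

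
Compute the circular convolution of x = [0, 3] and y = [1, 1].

(x ⊛ y)[n] = Σ(m=0 to 1) x[m] · y[(n-m) mod 2]

Computing each output sample:
(x ⊛ y)[0] = 3
(x ⊛ y)[1] = 3

x ⊛ y = [3, 3]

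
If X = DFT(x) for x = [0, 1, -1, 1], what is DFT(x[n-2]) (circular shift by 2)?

Time shift by 2: X_shifted[k] = ω_4^(2k) · X[k]
Shifted x = [-1, 1, 0, 1]

DFT(x[n-2]) = [1, -1, -3, -1]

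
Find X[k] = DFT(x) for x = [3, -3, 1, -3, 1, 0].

X[k] = Σ(n=0 to 5) x[n] · ω_6^(nk)
where ω_6 = e^(-2πi/6)

Computing each X[k]:
X[0] = -1
X[1] = 3.5000+2.5981i
X[2] = 0.5000+2.5981i
X[3] = 11
X[4] = 0.5000-2.5981i
X[5] = 3.5000-2.5981i

X = [-1, 3.5000+2.5981i, 0.5000+2.5981i, 11, 0.5000-2.5981i, 3.5000-2.5981i]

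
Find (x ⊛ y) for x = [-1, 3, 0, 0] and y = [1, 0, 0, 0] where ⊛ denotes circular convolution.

(x ⊛ y)[n] = Σ(m=0 to 3) x[m] · y[(n-m) mod 4]

Computing each output sample:
(x ⊛ y)[0] = -1
(x ⊛ y)[1] = 3
(x ⊛ y)[2] = 0
(x ⊛ y)[3] = 0

x ⊛ y = [-1, 3, 0, 0]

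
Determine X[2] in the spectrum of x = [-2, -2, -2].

X[2] = Σ(n=0 to 2) x[n] · ω_3^(2n) where ω_3 = e^(-2πi/3)
= (-2)·ω_3^0 + (-2)·ω_3^2 + (-2)·ω_3^4

X[2] = 0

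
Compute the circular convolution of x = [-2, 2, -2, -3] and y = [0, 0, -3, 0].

(x ⊛ y)[n] = Σ(m=0 to 3) x[m] · y[(n-m) mod 4]

Computing each output sample:
(x ⊛ y)[0] = 6
(x ⊛ y)[1] = 9
(x ⊛ y)[2] = 6
(x ⊛ y)[3] = -6

x ⊛ y = [6, 9, 6, -6]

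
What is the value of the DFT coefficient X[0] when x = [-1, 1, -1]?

X[0] = Σ(n=0 to 2) x[n] · ω_3^0 = Σ x[n]
= (-1) + (1) + (-1)

X[0] = -1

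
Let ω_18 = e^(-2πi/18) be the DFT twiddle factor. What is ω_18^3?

ω_18^3 = e^(-2πi·3/18)
= cos(-2π·3/18) + i·sin(-2π·3/18)
= cos(-6π/18) + i·sin(-6π/18)

ω_18^3 = cos(-6π/18) + i·sin(-6π/18) = 0.5000-0.8660i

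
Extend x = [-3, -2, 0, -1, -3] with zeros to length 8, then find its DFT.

Original 5-point DFT: [-9, -3.7361-1.5388i, 0.7361+0.3633i, 0.7361-0.3633i, -3.7361+1.5388i]
Zero-padded 8-point DFT provides frequency interpolation.

DFT_8([x, 0, ...]) = [-9, -0.7071+2.1213i, -6+1i, 0.7071+2.1213i, -3, 0.7071-2.1213i, -6-1i, -0.7071-2.1213i]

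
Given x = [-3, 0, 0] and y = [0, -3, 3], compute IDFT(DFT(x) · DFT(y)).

(x ⊛ y)[n] = Σ(m=0 to 2) x[m] · y[(n-m) mod 3]

Computing each output sample:
(x ⊛ y)[0] = 0
(x ⊛ y)[1] = 9
(x ⊛ y)[2] = -9

x ⊛ y = [0, 9, -9]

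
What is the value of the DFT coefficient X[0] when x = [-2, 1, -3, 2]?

X[0] = Σ(n=0 to 3) x[n] · ω_4^0 = Σ x[n]
= (-2) + (1) + (-3) + (2)

X[0] = -2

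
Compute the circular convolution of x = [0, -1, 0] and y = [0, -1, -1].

(x ⊛ y)[n] = Σ(m=0 to 2) x[m] · y[(n-m) mod 3]

Computing each output sample:
(x ⊛ y)[0] = 1
(x ⊛ y)[1] = 0
(x ⊛ y)[2] = 1

x ⊛ y = [1, 0, 1]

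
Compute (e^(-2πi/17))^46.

Since ω_17^17 = 1, powers reduce modulo 17.
46 mod 17 = 12
So ω_17^46 = ω_17^12 = e^(-2πi·12/17)

ω_17^46 = ω_17^12 = -0.2737+0.9618i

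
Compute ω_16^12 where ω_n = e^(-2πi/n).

ω_16^12 = e^(-2πi·12/16)
= cos(-2π·12/16) + i·sin(-2π·12/16)
= cos(-24π/16) + i·sin(-24π/16)

ω_16^12 = cos(-24π/16) + i·sin(-24π/16) = 1i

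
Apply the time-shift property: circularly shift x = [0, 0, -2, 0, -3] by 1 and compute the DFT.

Time shift by 1: X_shifted[k] = ω_5^(1k) · X[k]
Shifted x = [-3, 0, 0, -2, 0]

DFT(x[n-1]) = [-5, -1.3820-1.1756i, -3.6180+1.9021i, -3.6180-1.9021i, -1.3820+1.1756i]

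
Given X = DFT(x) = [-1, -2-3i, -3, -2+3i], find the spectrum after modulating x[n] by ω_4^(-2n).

Modulation property: DFT(ω_4^(-2n)·x[n]) = X[(k-2) mod 4], so circularly shift X by 2 positions.

X[k-2] = [-3, -2+3i, -1, -2-3i]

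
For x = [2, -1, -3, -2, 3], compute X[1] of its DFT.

X[1] = Σ(n=0 to 4) x[n] · ω_5^(1n) where ω_5 = e^(-2πi/5)
= (2)·ω_5^0 + (-1)·ω_5^1 + (-3)·ω_5^2 + (-2)·ω_5^3 + (3)·ω_5^4

X[1] = 6.6631+4.3920i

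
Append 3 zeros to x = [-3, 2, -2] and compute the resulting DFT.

Original 3-point DFT: [-3, -3.0000-3.4641i, -3.0000+3.4641i]
Zero-padded 6-point DFT provides frequency interpolation.

DFT_6([x, 0, ...]) = [-3, -1, -3.0000-3.4641i, -7, -3.0000+3.4641i, -1]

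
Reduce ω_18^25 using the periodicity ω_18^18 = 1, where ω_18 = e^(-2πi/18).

Since ω_18^18 = 1, powers reduce modulo 18.
25 mod 18 = 7
So ω_18^25 = ω_18^7 = e^(-2πi·7/18)

ω_18^25 = ω_18^7 = -0.7660-0.6428i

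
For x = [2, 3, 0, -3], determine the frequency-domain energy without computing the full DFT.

Parseval: Σ|x[n]|² = (1/N)Σ|X[k]|², so Σ|X[k]|² = N·Σ|x[n]|² = 4·22.0000

Σ|X[k]|² = N·Σ|x[n]|² = 4·22.0000 = 88.0000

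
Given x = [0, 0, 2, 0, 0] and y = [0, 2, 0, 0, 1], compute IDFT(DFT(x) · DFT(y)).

(x ⊛ y)[n] = Σ(m=0 to 4) x[m] · y[(n-m) mod 5]

Computing each output sample:
(x ⊛ y)[0] = 0
(x ⊛ y)[1] = 2
(x ⊛ y)[2] = 0
(x ⊛ y)[3] = 4
(x ⊛ y)[4] = 0

x ⊛ y = [0, 2, 0, 4, 0]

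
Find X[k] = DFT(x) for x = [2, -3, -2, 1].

X[k] = Σ(n=0 to 3) x[n] · ω_4^(nk)
where ω_4 = e^(-2πi/4)

Computing each X[k]:
X[0] = -2
X[1] = 4+4i
X[2] = 2
X[3] = 4-4i

X = [-2, 4+4i, 2, 4-4i]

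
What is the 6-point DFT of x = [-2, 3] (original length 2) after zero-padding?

Original 2-point DFT: [1, -5]
Zero-padded 6-point DFT provides frequency interpolation.

DFT_6([x, 0, ...]) = [1, -0.5000-2.5981i, -3.5000-2.5981i, -5, -3.5000+2.5981i, -0.5000+2.5981i]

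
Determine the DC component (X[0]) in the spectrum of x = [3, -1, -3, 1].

X[0] = Σ(n=0 to 3) x[n] · ω_4^0 = Σ x[n]
= (3) + (-1) + (-3) + (1)

X[0] = 0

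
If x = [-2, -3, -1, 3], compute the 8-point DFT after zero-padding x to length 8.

Original 4-point DFT: [-3, -1+6i, -3, -1-6i]
Zero-padded 8-point DFT provides frequency interpolation.

DFT_8([x, 0, ...]) = [-3, -6.2426+1.0000i, -1+6i, 2.2426-1.0000i, -3, 2.2426+1.0000i, -1-6i, -6.2426-1.0000i]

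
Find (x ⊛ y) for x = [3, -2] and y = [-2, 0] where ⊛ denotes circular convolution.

(x ⊛ y)[n] = Σ(m=0 to 1) x[m] · y[(n-m) mod 2]

Computing each output sample:
(x ⊛ y)[0] = -6
(x ⊛ y)[1] = 4

x ⊛ y = [-6, 4]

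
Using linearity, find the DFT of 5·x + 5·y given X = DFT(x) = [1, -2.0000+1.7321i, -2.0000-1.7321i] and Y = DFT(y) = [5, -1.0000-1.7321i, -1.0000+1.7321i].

By linearity: DFT(5x + 5y) = 5·DFT(x) + 5·DFT(y)
= 5·[1, -2.0000+1.7321i, -2.0000-1.7321i] + 5·[5, -1.0000-1.7321i, -1.0000+1.7321i]

Computing element-wise:
Z[0] = 5·(1) + 5·(5) = 30
Z[1] = 5·(-2.0000+1.7321i) + 5·(-1.0000-1.7321i) = -15
Z[2] = 5·(-2.0000-1.7321i) + 5·(-1.0000+1.7321i) = -15

DFT(5x + 5y) = 5·X + 5·Y = [30, -15, -15]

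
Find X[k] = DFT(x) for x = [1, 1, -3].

X[k] = Σ(n=0 to 2) x[n] · ω_3^(nk)
where ω_3 = e^(-2πi/3)

Computing each X[k]:
X[0] = -1
X[1] = 2.0000-3.4641i
X[2] = 2.0000+3.4641i

X = [-1, 2.0000-3.4641i, 2.0000+3.4641i]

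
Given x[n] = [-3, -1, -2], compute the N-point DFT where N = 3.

X[k] = Σ(n=0 to 2) x[n] · ω_3^(nk)
where ω_3 = e^(-2πi/3)

Computing each X[k]:
X[0] = -6
X[1] = -1.5000-0.8660i
X[2] = -1.5000+0.8660i

X = [-6, -1.5000-0.8660i, -1.5000+0.8660i]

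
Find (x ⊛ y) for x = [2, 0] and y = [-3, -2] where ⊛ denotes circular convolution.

(x ⊛ y)[n] = Σ(m=0 to 1) x[m] · y[(n-m) mod 2]

Computing each output sample:
(x ⊛ y)[0] = -6
(x ⊛ y)[1] = -4

x ⊛ y = [-6, -4]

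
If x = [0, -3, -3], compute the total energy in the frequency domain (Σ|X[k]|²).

Parseval: Σ|x[n]|² = (1/N)Σ|X[k]|², so Σ|X[k]|² = N·Σ|x[n]|² = 3·18.0000

Σ|X[k]|² = N·Σ|x[n]|² = 3·18.0000 = 54.0000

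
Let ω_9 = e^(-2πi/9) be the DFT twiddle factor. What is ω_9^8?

ω_9^8 = e^(-2πi·8/9)
= cos(-2π·8/9) + i·sin(-2π·8/9)
= cos(-16π/9) + i·sin(-16π/9)

ω_9^8 = cos(-16π/9) + i·sin(-16π/9) = 0.7660+0.6428i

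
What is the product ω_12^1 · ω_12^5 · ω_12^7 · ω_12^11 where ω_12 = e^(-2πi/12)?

The primitive 12th roots of unity are ω_12^k for k coprime to 12: k ∈ {1, 5, 7, 11}
Their product equals the constant term of the cyclotomic polynomial Φ_12(x) up to sign.
For n ≥ 3, the product of all primitive nth roots of unity is 1. (For n=1 it is 1; for n=2 it is -1.)

1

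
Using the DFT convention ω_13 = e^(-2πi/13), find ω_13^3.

ω_13^3 = e^(-2πi·3/13)
= cos(-2π·3/13) + i·sin(-2π·3/13)
= cos(-6π/13) + i·sin(-6π/13)

ω_13^3 = cos(-6π/13) + i·sin(-6π/13) = 0.1205-0.9927i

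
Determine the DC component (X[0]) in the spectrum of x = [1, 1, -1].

X[0] = Σ(n=0 to 2) x[n] · ω_3^0 = Σ x[n]
= (1) + (1) + (-1)

X[0] = 1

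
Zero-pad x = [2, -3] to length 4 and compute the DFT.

Original 2-point DFT: [-1, 5]
Zero-padded 4-point DFT provides frequency interpolation.

DFT_4([x, 0, ...]) = [-1, 2+3i, 5, 2-3i]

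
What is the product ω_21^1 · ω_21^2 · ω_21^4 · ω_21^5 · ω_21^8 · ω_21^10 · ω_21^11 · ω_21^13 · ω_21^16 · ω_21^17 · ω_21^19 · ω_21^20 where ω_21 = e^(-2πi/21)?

The primitive 21st roots of unity are ω_21^k for k coprime to 21: k ∈ {1, 2, 4, 5, 8, 10, 11, 13, 16, 17, 19, 20}
Their product equals the constant term of the cyclotomic polynomial Φ_21(x) up to sign.
For n ≥ 3, the product of all primitive nth roots of unity is 1. (For n=1 it is 1; for n=2 it is -1.)

1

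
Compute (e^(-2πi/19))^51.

Since ω_19^19 = 1, powers reduce modulo 19.
51 mod 19 = 13
So ω_19^51 = ω_19^13 = e^(-2πi·13/19)

ω_19^51 = ω_19^13 = -0.4017+0.9158i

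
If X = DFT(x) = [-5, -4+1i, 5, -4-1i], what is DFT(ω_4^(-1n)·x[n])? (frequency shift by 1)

Modulation property: DFT(ω_4^(-1n)·x[n]) = X[(k-1) mod 4], so circularly shift X by 1 positions.

X[k-1] = [-4-1i, -5, -4+1i, 5]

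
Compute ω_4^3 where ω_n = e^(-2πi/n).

ω_4^3 = e^(-2πi·3/4)
= cos(-2π·3/4) + i·sin(-2π·3/4)
= cos(-6π/4) + i·sin(-6π/4)

ω_4^3 = cos(-6π/4) + i·sin(-6π/4) = 1i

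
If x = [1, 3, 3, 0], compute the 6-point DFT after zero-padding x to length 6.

Original 4-point DFT: [7, -2-3i, 1, -2+3i]
Zero-padded 6-point DFT provides frequency interpolation.

DFT_6([x, 0, ...]) = [7, 1.0000-5.1962i, -2, 1, -2, 1.0000+5.1962i]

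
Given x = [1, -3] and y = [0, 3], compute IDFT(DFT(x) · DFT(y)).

(x ⊛ y)[n] = Σ(m=0 to 1) x[m] · y[(n-m) mod 2]

Computing each output sample:
(x ⊛ y)[0] = -9
(x ⊛ y)[1] = 3

x ⊛ y = [-9, 3]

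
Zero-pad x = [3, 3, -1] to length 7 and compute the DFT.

Original 3-point DFT: [5, 2.0000-3.4641i, 2.0000+3.4641i]
Zero-padded 7-point DFT provides frequency interpolation.

DFT_7([x, 0, ...]) = [5, 5.0930-1.3706i, 3.2334-3.3587i, -0.3264-2.0835i, -0.3264+2.0835i, 3.2334+3.3587i, 5.0930+1.3706i]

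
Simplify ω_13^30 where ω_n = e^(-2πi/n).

Since ω_13^13 = 1, powers reduce modulo 13.
30 mod 13 = 4
So ω_13^30 = ω_13^4 = e^(-2πi·4/13)

ω_13^30 = ω_13^4 = -0.3546-0.9350i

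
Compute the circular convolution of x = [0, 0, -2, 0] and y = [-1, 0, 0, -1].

(x ⊛ y)[n] = Σ(m=0 to 3) x[m] · y[(n-m) mod 4]

Computing each output sample:
(x ⊛ y)[0] = 0
(x ⊛ y)[1] = 2
(x ⊛ y)[2] = 2
(x ⊛ y)[3] = 0

x ⊛ y = [0, 2, 2, 0]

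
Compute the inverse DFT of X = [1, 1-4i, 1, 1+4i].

x[n] = (1/4) Σ(k=0 to 3) X[k] · e^(2πikn/4)

Computing each x[n]:
x[0] = 1
x[1] = 2
x[2] = 0
x[3] = -2

x = [1, 2, 0, -2]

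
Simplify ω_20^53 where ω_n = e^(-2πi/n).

Since ω_20^20 = 1, powers reduce modulo 20.
53 mod 20 = 13
So ω_20^53 = ω_20^13 = e^(-2πi·13/20)

ω_20^53 = ω_20^13 = -0.5878+0.8090i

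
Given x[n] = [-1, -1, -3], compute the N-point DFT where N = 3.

X[k] = Σ(n=0 to 2) x[n] · ω_3^(nk)
where ω_3 = e^(-2πi/3)

Computing each X[k]:
X[0] = -5
X[1] = 1.0000-1.7321i
X[2] = 1.0000+1.7321i

X = [-5, 1.0000-1.7321i, 1.0000+1.7321i]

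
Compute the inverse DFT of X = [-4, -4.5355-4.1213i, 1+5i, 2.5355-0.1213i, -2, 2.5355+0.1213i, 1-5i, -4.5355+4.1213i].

x[n] = (1/8) Σ(k=0 to 7) X[k] · e^(2πikn/8)

Computing each x[n]:
x[0] = -1
x[1] = -2
x[2] = 0
x[3] = 3
x[4] = 0
x[5] = -1
x[6] = -2
x[7] = -1

x = [-1, -2, 0, 3, 0, -1, -2, -1]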